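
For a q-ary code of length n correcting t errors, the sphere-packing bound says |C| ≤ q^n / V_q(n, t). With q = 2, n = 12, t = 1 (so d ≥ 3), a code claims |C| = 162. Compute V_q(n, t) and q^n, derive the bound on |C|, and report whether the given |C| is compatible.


V_q(n, t) = 13, q^n = 4096, Hamming bound = 315, |C| = 162 ≤ bound (satisfied).

Step 1: Compute V_q(n, t) = Σ_{j=0}^1 C(n, j) (q−1)^j.
  j = 0: C(12,0)·(1)^0 = 1·1 = 1.
  j = 1: C(12,1)·(1)^1 = 12·1 = 12.
  V_q(n, t) = 1 + 12 = 13.
Step 2: q^n = 2^12 = 4096.
Step 3: Hamming bound ⌊q^n / V_q(n,t)⌋ = ⌊4096/13⌋ = 315.
Step 4: Compare |C| = 162 to 315: satisfied.
The claimed |C| lies below the Hamming bound.


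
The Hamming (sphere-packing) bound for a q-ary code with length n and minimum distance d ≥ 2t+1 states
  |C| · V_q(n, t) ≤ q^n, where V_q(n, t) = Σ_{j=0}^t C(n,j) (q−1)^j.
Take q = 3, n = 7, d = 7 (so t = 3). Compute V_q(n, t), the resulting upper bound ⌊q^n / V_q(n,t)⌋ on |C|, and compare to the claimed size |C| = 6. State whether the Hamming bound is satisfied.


V_q(n, t) = 379, q^n = 2187, Hamming bound = 5, |C| = 6 > bound (violated).

Step 1: Compute V_q(n, t) = Σ_{j=0}^3 C(n, j) (q−1)^j.
  j = 0: C(7,0)·(2)^0 = 1·1 = 1.
  j = 1: C(7,1)·(2)^1 = 7·2 = 14.
  j = 2: C(7,2)·(2)^2 = 21·4 = 84.
  j = 3: C(7,3)·(2)^3 = 35·8 = 280.
  V_q(n, t) = 1 + 14 + 84 + 280 = 379.
Step 2: q^n = 3^7 = 2187.
Step 3: Hamming bound ⌊q^n / V_q(n,t)⌋ = ⌊2187/379⌋ = 5.
Step 4: Compare |C| = 6 to 5: violated.
The claimed |C| lies above the Hamming bound, so no 3-ary code of length 7 with d ≥ 7 can have 6 codewords.


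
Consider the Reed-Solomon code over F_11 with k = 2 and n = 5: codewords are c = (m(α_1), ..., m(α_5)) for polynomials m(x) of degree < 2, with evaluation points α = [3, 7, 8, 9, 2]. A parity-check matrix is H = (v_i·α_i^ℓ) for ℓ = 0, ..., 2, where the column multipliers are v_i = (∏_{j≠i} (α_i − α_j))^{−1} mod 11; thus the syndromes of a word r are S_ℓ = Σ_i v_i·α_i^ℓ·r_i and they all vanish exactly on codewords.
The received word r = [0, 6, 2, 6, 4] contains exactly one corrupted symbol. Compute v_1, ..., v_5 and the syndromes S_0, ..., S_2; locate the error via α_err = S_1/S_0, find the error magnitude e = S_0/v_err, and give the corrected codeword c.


S = (9, 4, 3), error at position 4, error magnitude e = 8, c = [0, 6, 2, 9, 4].

Step 1: column multipliers v_i = (∏_{j≠i}(α_i − α_j))^{−1} mod 11.
  i = 1 (α = 3): (3−7)(3−8)(3−9)(3−2) = (−4)·(−5)·(−6)·1 = −120 ≡ 1, so v_1 = 1^{−1} = 1 (mod 11).
  i = 2 (α = 7): (7−3)(7−8)(7−9)(7−2) = 4·(−1)·(−2)·5 = 40 ≡ 7, so v_2 = 7^{−1} = 8 (mod 11).
  i = 3 (α = 8): (8−3)(8−7)(8−9)(8−2) = 5·1·(−1)·6 = −30 ≡ 3, so v_3 = 3^{−1} = 4 (mod 11).
  i = 4 (α = 9): (9−3)(9−7)(9−8)(9−2) = 6·2·1·7 = 84 ≡ 7, so v_4 = 7^{−1} = 8 (mod 11).
  i = 5 (α = 2): (2−3)(2−7)(2−8)(2−9) = (−1)·(−5)·(−6)·(−7) = 210 ≡ 1, so v_5 = 1^{−1} = 1 (mod 11).
  v = [1, 8, 4, 8, 1].
Step 2: syndromes of r = [0, 6, 2, 6, 4] (all sums mod 11).
  S_0 = Σ v_i r_i = 1·0 + 8·6 + 4·2 + 8·6 + 1·4 = 108 ≡ 9.
  S_1 = Σ v_i α_i r_i = 1·3·0 + 8·7·6 + 4·8·2 + 8·9·6 + 1·2·4 = 840 ≡ 4.
  α_i^2 mod 11 = [9, 5, 9, 4, 4].
  S_2 = Σ v_i α_i^2 r_i = 1·9·0 + 8·5·6 + 4·9·2 + 8·4·6 + 1·4·4 = 520 ≡ 3.
  S = (9, 4, 3) ≠ 0, so r is not a codeword (an error is present).
Step 3: locate the error. For a single error e at position i, S_ℓ = v_i·e·α_i^ℓ, so α_err = S_1/S_0.
  S_0^{−1} = 9^{−1} = 5 (mod 11), so α_err = 4·5 = 20 ≡ 9 = α_4. Error position i = 4.
  Consistency check: S_2/S_1 = 3·3 = 9 ≡ 9 = α_err ✓ (single-error assumption holds).
Step 4: error magnitude e = S_0/v_4 = S_0·∏_{j≠4}(α_4 − α_j) = 9·7 = 63 ≡ 8 (mod 11).
Step 5: correct position 4: c_4 = r_4 − e = 6 − 8 ≡ 9 (mod 11). Hence c = [0, 6, 2, 9, 4].
  Check: interpolating c through the α_i gives m(x) = 1 + 7·x (degree < 2) with m(α_i) = c_i for every i, so c is indeed a codeword.


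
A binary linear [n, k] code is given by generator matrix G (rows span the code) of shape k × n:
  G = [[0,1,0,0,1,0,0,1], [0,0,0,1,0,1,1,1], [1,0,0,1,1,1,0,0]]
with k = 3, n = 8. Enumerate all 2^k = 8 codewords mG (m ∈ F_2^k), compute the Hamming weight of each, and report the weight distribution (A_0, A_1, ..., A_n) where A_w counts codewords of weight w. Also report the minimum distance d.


Weight distribution: A_0 = 1, A_3 = 2, A_4 = 3, A_5 = 2. Minimum distance d = 3.

Enumerate all 2^3 = 8 messages m ∈ F_2^3.
For each, compute codeword c = mG in F_2^8, then tally its weight.
  m = 000 → c = 00000000, weight = 0.
  m = 100 → c = 01001001, weight = 3.
  m = 010 → c = 00010111, weight = 4.
  m = 110 → c = 01011110, weight = 5.
  m = 001 → c = 10011100, weight = 4.
  m = 101 → c = 11010101, weight = 5.
  m = 011 → c = 10001011, weight = 4.
  m = 111 → c = 11000010, weight = 3.
Tally weights:
  weight 0: 1 codewords.
  weight 3: 2 codewords.
  weight 4: 3 codewords.
  weight 5: 2 codewords.
Minimum distance d = smallest w > 0 with A_w > 0 = 3.
Sanity: Σ A_w = 8 = 2^3 = 8 ✓.


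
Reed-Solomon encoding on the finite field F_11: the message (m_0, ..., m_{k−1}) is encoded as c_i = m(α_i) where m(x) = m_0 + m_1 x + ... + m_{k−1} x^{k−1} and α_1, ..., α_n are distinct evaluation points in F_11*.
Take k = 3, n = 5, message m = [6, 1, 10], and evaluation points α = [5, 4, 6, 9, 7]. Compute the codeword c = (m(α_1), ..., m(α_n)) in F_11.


c = [8, 5, 9, 0, 8]

Message polynomial: m(x) = 6 + 1·x + 10·x^2 (mod 11).
For each evaluation point α_i, compute m(α_i) mod 11:
  α_1 = 5: Horner steps 10 → 7 → 8, so m(5) = 8.
  α_2 = 4: Horner steps 10 → 8 → 5, so m(4) = 5.
  α_3 = 6: Horner steps 10 → 6 → 9, so m(6) = 9.
  α_4 = 9: Horner steps 10 → 3 → 0, so m(9) = 0.
  α_5 = 7: Horner steps 10 → 5 → 8, so m(7) = 8.
Codeword c = [8, 5, 9, 0, 8] ∈ F_11^5.


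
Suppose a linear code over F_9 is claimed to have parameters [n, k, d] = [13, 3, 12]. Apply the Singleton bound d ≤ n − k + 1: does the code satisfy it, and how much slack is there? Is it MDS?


Singleton RHS = n − k + 1 = 11, slack = -1, bound violated (no such code; not MDS).

Singleton bound: d ≤ n − k + 1.
Here n = 13, k = 3, so n − k + 1 = 11.
Given d = 12, check d ≤ 11: NO.
Slack = (n − k + 1) − d = -1.
The slack is negative: d = 12 exceeds n − k + 1 = 11 by 1, so the Singleton bound is violated and no linear [13, 3, 12]_9 code can exist. In particular it is not MDS (MDS requires d = n − k + 1 exactly).
Description: the claimed parameters are [13, 3, 12]_9; such a code would be impossible (violates the Singleton bound).


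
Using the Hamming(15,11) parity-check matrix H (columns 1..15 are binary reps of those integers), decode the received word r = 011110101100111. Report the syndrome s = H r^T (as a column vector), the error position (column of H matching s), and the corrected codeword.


s = (1, 0, 0, 0)^T, error position = 8, corrected codeword c = 011110111100111

Compute s = H r^T mod 2 one row at a time:
  s_1 = 0 + 1 + 1 + 0 + 0 + 1 + 1 + 1 = 5 ≡ 1 (mod 2).
  s_2 = 1 + 1 + 0 + 1 + 0 + 1 + 1 + 1 = 6 ≡ 0 (mod 2).
  s_3 = 1 + 1 + 0 + 1 + 1 + 0 + 1 + 1 = 6 ≡ 0 (mod 2).
  s_4 = 0 + 1 + 1 + 1 + 1 + 0 + 1 + 1 = 6 ≡ 0 (mod 2).
s = (1, 0, 0, 0)^T — this equals column 8 of H (binary 1000), so error is at position 8.
Correct: flip bit 8 of r = 011110101100111 to get c = 011110111100111.


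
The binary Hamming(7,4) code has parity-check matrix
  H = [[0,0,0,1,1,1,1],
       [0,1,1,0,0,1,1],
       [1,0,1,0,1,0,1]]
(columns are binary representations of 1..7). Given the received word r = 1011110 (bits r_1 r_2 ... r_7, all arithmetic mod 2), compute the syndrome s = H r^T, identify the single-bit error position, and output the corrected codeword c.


s = (1, 0, 1)^T, error position = 5, corrected codeword c = 1011010

Compute s = H r^T mod 2 one row at a time:
  s_1 = 1 + 1 + 1 + 0 = 3 ≡ 1 (mod 2).
  s_2 = 0 + 1 + 1 + 0 = 2 ≡ 0 (mod 2).
  s_3 = 1 + 1 + 1 + 0 = 3 ≡ 1 (mod 2).
s = (1, 0, 1)^T — this equals column 5 of H (binary 101), so error is at position 5.
Correct: flip bit 5 of r = 1011110 to get c = 1011010.


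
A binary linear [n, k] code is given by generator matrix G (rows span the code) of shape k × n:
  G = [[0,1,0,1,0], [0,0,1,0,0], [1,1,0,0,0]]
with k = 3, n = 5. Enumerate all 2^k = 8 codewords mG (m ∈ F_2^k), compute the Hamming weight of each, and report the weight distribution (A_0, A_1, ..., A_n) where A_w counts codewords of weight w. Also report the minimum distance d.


Weight distribution: A_0 = 1, A_1 = 1, A_2 = 3, A_3 = 3. Minimum distance d = 1.

Enumerate all 2^3 = 8 messages m ∈ F_2^3.
For each, compute codeword c = mG in F_2^5, then tally its weight.
  m = 000 → c = 00000, weight = 0.
  m = 100 → c = 01010, weight = 2.
  m = 010 → c = 00100, weight = 1.
  m = 110 → c = 01110, weight = 3.
  m = 001 → c = 11000, weight = 2.
  m = 101 → c = 10010, weight = 2.
  m = 011 → c = 11100, weight = 3.
  m = 111 → c = 10110, weight = 3.
Tally weights:
  weight 0: 1 codewords.
  weight 1: 1 codewords.
  weight 2: 3 codewords.
  weight 3: 3 codewords.
Minimum distance d = smallest w > 0 with A_w > 0 = 1.
Sanity: Σ A_w = 8 = 2^3 = 8 ✓.


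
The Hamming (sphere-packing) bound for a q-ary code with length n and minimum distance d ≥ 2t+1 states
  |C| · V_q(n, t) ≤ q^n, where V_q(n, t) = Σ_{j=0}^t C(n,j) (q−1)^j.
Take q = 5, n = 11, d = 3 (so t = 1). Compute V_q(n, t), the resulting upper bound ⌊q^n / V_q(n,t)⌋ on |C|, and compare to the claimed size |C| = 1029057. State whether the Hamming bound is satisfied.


V_q(n, t) = 45, q^n = 48828125, Hamming bound = 1085069, |C| = 1029057 ≤ bound (satisfied).

Step 1: Compute V_q(n, t) = Σ_{j=0}^1 C(n, j) (q−1)^j.
  j = 0: C(11,0)·(4)^0 = 1·1 = 1.
  j = 1: C(11,1)·(4)^1 = 11·4 = 44.
  V_q(n, t) = 1 + 44 = 45.
Step 2: q^n = 5^11 = 48828125.
Step 3: Hamming bound ⌊q^n / V_q(n,t)⌋ = ⌊48828125/45⌋ = 1085069.
Step 4: Compare |C| = 1029057 to 1085069: satisfied.
The claimed |C| lies below the Hamming bound.


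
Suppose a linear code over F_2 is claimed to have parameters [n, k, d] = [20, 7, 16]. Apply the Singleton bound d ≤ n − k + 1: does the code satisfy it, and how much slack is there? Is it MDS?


Singleton RHS = n − k + 1 = 14, slack = -2, bound violated (no such code; not MDS).

Singleton bound: d ≤ n − k + 1.
Here n = 20, k = 7, so n − k + 1 = 14.
Given d = 16, check d ≤ 14: NO.
Slack = (n − k + 1) − d = -2.
The slack is negative: d = 16 exceeds n − k + 1 = 14 by 2, so the Singleton bound is violated and no linear [20, 7, 16]_2 code can exist. In particular it is not MDS (MDS requires d = n − k + 1 exactly).
Description: the claimed parameters are [20, 7, 16]_2; such a code would be impossible (violates the Singleton bound).


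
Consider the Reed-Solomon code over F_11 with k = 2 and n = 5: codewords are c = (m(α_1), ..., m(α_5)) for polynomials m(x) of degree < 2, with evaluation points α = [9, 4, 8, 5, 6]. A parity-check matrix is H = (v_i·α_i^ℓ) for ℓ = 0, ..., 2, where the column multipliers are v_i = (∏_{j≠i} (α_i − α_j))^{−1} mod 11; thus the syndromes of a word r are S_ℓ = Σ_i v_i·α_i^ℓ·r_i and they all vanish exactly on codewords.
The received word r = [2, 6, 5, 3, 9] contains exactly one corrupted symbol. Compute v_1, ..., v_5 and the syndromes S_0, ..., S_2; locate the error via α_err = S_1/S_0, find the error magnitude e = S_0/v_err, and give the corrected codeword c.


S = (9, 10, 5), error at position 5, error magnitude e = 9, c = [2, 6, 5, 3, 0].

Step 1: column multipliers v_i = (∏_{j≠i}(α_i − α_j))^{−1} mod 11.
  i = 1 (α = 9): (9−4)(9−8)(9−5)(9−6) = 5·1·4·3 = 60 ≡ 5, so v_1 = 5^{−1} = 9 (mod 11).
  i = 2 (α = 4): (4−9)(4−8)(4−5)(4−6) = (−5)·(−4)·(−1)·(−2) = 40 ≡ 7, so v_2 = 7^{−1} = 8 (mod 11).
  i = 3 (α = 8): (8−9)(8−4)(8−5)(8−6) = (−1)·4·3·2 = −24 ≡ 9, so v_3 = 9^{−1} = 5 (mod 11).
  i = 4 (α = 5): (5−9)(5−4)(5−8)(5−6) = (−4)·1·(−3)·(−1) = −12 ≡ 10, so v_4 = 10^{−1} = 10 (mod 11).
  i = 5 (α = 6): (6−9)(6−4)(6−8)(6−5) = (−3)·2·(−2)·1 = 12 ≡ 1, so v_5 = 1^{−1} = 1 (mod 11).
  v = [9, 8, 5, 10, 1].
Step 2: syndromes of r = [2, 6, 5, 3, 9] (all sums mod 11).
  S_0 = Σ v_i r_i = 9·2 + 8·6 + 5·5 + 10·3 + 1·9 = 130 ≡ 9.
  S_1 = Σ v_i α_i r_i = 9·9·2 + 8·4·6 + 5·8·5 + 10·5·3 + 1·6·9 = 758 ≡ 10.
  α_i^2 mod 11 = [4, 5, 9, 3, 3].
  S_2 = Σ v_i α_i^2 r_i = 9·4·2 + 8·5·6 + 5·9·5 + 10·3·3 + 1·3·9 = 654 ≡ 5.
  S = (9, 10, 5) ≠ 0, so r is not a codeword (an error is present).
Step 3: locate the error. For a single error e at position i, S_ℓ = v_i·e·α_i^ℓ, so α_err = S_1/S_0.
  S_0^{−1} = 9^{−1} = 5 (mod 11), so α_err = 10·5 = 50 ≡ 6 = α_5. Error position i = 5.
  Consistency check: S_2/S_1 = 5·10 = 50 ≡ 6 = α_err ✓ (single-error assumption holds).
Step 4: error magnitude e = S_0/v_5 = S_0·∏_{j≠5}(α_5 − α_j) = 9·1 = 9 ≡ 9 (mod 11).
Step 5: correct position 5: c_5 = r_5 − e = 9 − 9 ≡ 0 (mod 11). Hence c = [2, 6, 5, 3, 0].
  Check: interpolating c through the α_i gives m(x) = 7 + 8·x (degree < 2) with m(α_i) = c_i for every i, so c is indeed a codeword.


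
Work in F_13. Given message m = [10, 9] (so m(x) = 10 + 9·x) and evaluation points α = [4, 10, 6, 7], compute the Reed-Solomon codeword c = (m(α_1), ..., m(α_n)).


c = [7, 9, 12, 8]

Message polynomial: m(x) = 10 + 9·x (mod 13).
For each evaluation point α_i, compute m(α_i) mod 13:
  α_1 = 4: Horner steps 9 → 7, so m(4) = 7.
  α_2 = 10: Horner steps 9 → 9, so m(10) = 9.
  α_3 = 6: Horner steps 9 → 12, so m(6) = 12.
  α_4 = 7: Horner steps 9 → 8, so m(7) = 8.
Codeword c = [7, 9, 12, 8] ∈ F_13^4.


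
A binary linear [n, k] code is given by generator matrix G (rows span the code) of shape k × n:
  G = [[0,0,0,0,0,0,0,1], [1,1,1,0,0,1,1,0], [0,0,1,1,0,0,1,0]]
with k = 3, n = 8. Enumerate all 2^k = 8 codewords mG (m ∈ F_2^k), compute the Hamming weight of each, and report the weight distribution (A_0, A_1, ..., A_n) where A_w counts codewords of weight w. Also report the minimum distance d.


Weight distribution: A_0 = 1, A_1 = 1, A_3 = 1, A_4 = 2, A_5 = 2, A_6 = 1. Minimum distance d = 1.

Enumerate all 2^3 = 8 messages m ∈ F_2^3.
For each, compute codeword c = mG in F_2^8, then tally its weight.
  m = 000 → c = 00000000, weight = 0.
  m = 100 → c = 00000001, weight = 1.
  m = 010 → c = 11100110, weight = 5.
  m = 110 → c = 11100111, weight = 6.
  m = 001 → c = 00110010, weight = 3.
  m = 101 → c = 00110011, weight = 4.
  m = 011 → c = 11010100, weight = 4.
  m = 111 → c = 11010101, weight = 5.
Tally weights:
  weight 0: 1 codewords.
  weight 1: 1 codewords.
  weight 3: 1 codewords.
  weight 4: 2 codewords.
  weight 5: 2 codewords.
  weight 6: 1 codewords.
Minimum distance d = smallest w > 0 with A_w > 0 = 1.
Sanity: Σ A_w = 8 = 2^3 = 8 ✓.


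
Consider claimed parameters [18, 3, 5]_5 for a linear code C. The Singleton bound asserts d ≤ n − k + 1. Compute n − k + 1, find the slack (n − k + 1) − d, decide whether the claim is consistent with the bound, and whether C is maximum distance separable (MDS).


Singleton RHS = n − k + 1 = 16, slack = 11, bound satisfied, not MDS.

Singleton bound: d ≤ n − k + 1.
Here n = 18, k = 3, so n − k + 1 = 16.
Given d = 5, check d ≤ 16: YES.
Slack = (n − k + 1) − d = 11.
The code is NOT MDS (slack = 11 > 0).
Description: the claimed parameters are [18, 3, 5]_5; such a code would be non-MDS.


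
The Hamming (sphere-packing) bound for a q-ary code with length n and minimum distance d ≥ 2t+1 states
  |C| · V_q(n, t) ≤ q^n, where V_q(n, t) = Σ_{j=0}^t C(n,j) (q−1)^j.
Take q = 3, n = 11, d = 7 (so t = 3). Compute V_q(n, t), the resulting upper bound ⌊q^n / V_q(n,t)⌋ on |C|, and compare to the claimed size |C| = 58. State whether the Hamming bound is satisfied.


V_q(n, t) = 1563, q^n = 177147, Hamming bound = 113, |C| = 58 ≤ bound (satisfied).

Step 1: Compute V_q(n, t) = Σ_{j=0}^3 C(n, j) (q−1)^j.
  j = 0: C(11,0)·(2)^0 = 1·1 = 1.
  j = 1: C(11,1)·(2)^1 = 11·2 = 22.
  j = 2: C(11,2)·(2)^2 = 55·4 = 220.
  j = 3: C(11,3)·(2)^3 = 165·8 = 1320.
  V_q(n, t) = 1 + 22 + 220 + 1320 = 1563.
Step 2: q^n = 3^11 = 177147.
Step 3: Hamming bound ⌊q^n / V_q(n,t)⌋ = ⌊177147/1563⌋ = 113.
Step 4: Compare |C| = 58 to 113: satisfied.
The claimed |C| lies below the Hamming bound.


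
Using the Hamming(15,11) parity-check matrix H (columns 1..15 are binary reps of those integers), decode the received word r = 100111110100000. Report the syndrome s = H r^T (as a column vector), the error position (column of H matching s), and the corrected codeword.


s = (0, 0, 1, 1)^T, error position = 3, corrected codeword c = 101111110100000

Compute s = H r^T mod 2 one row at a time:
  s_1 = 1 + 0 + 1 + 0 + 0 + 0 + 0 + 0 = 2 ≡ 0 (mod 2).
  s_2 = 1 + 1 + 1 + 1 + 0 + 0 + 0 + 0 = 4 ≡ 0 (mod 2).
  s_3 = 0 + 0 + 1 + 1 + 1 + 0 + 0 + 0 = 3 ≡ 1 (mod 2).
  s_4 = 1 + 0 + 1 + 1 + 0 + 0 + 0 + 0 = 3 ≡ 1 (mod 2).
s = (0, 0, 1, 1)^T — this equals column 3 of H (binary 0011), so error is at position 3.
Correct: flip bit 3 of r = 100111110100000 to get c = 101111110100000.


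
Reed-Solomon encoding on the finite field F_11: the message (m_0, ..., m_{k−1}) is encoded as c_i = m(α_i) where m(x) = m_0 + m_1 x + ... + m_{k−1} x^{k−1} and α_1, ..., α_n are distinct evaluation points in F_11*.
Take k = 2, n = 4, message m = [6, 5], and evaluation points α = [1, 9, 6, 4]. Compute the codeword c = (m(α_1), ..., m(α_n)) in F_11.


c = [0, 7, 3, 4]

Message polynomial: m(x) = 6 + 5·x (mod 11).
For each evaluation point α_i, compute m(α_i) mod 11:
  α_1 = 1: Horner steps 5 → 0, so m(1) = 0.
  α_2 = 9: Horner steps 5 → 7, so m(9) = 7.
  α_3 = 6: Horner steps 5 → 3, so m(6) = 3.
  α_4 = 4: Horner steps 5 → 4, so m(4) = 4.
Codeword c = [0, 7, 3, 4] ∈ F_11^4.


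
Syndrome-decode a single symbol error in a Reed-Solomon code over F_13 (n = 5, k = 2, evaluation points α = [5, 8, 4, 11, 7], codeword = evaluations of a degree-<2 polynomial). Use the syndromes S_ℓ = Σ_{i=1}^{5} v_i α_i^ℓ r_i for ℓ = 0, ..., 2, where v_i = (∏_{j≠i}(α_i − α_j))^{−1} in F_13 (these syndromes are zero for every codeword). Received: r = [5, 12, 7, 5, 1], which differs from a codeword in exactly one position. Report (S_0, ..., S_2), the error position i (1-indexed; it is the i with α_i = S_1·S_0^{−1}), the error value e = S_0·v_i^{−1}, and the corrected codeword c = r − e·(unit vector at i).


S = (9, 8, 10), error at position 4, error magnitude e = 12, c = [5, 12, 7, 6, 1].

Step 1: column multipliers v_i = (∏_{j≠i}(α_i − α_j))^{−1} mod 13.
  i = 1 (α = 5): (5−8)(5−4)(5−11)(5−7) = (−3)·1·(−6)·(−2) = −36 ≡ 3, so v_1 = 3^{−1} = 9 (mod 13).
  i = 2 (α = 8): (8−5)(8−4)(8−11)(8−7) = 3·4·(−3)·1 = −36 ≡ 3, so v_2 = 3^{−1} = 9 (mod 13).
  i = 3 (α = 4): (4−5)(4−8)(4−11)(4−7) = (−1)·(−4)·(−7)·(−3) = 84 ≡ 6, so v_3 = 6^{−1} = 11 (mod 13).
  i = 4 (α = 11): (11−5)(11−8)(11−4)(11−7) = 6·3·7·4 = 504 ≡ 10, so v_4 = 10^{−1} = 4 (mod 13).
  i = 5 (α = 7): (7−5)(7−8)(7−4)(7−11) = 2·(−1)·3·(−4) = 24 ≡ 11, so v_5 = 11^{−1} = 6 (mod 13).
  v = [9, 9, 11, 4, 6].
Step 2: syndromes of r = [5, 12, 7, 5, 1] (all sums mod 13).
  S_0 = Σ v_i r_i = 9·5 + 9·12 + 11·7 + 4·5 + 6·1 = 256 ≡ 9.
  S_1 = Σ v_i α_i r_i = 9·5·5 + 9·8·12 + 11·4·7 + 4·11·5 + 6·7·1 = 1659 ≡ 8.
  α_i^2 mod 13 = [12, 12, 3, 4, 10].
  S_2 = Σ v_i α_i^2 r_i = 9·12·5 + 9·12·12 + 11·3·7 + 4·4·5 + 6·10·1 = 2207 ≡ 10.
  S = (9, 8, 10) ≠ 0, so r is not a codeword (an error is present).
Step 3: locate the error. For a single error e at position i, S_ℓ = v_i·e·α_i^ℓ, so α_err = S_1/S_0.
  S_0^{−1} = 9^{−1} = 3 (mod 13), so α_err = 8·3 = 24 ≡ 11 = α_4. Error position i = 4.
  Consistency check: S_2/S_1 = 10·5 = 50 ≡ 11 = α_err ✓ (single-error assumption holds).
Step 4: error magnitude e = S_0/v_4 = S_0·∏_{j≠4}(α_4 − α_j) = 9·10 = 90 ≡ 12 (mod 13).
Step 5: correct position 4: c_4 = r_4 − e = 5 − 12 ≡ 6 (mod 13). Hence c = [5, 12, 7, 6, 1].
  Check: interpolating c through the α_i gives m(x) = 2 + 11·x (degree < 2) with m(α_i) = c_i for every i, so c is indeed a codeword.


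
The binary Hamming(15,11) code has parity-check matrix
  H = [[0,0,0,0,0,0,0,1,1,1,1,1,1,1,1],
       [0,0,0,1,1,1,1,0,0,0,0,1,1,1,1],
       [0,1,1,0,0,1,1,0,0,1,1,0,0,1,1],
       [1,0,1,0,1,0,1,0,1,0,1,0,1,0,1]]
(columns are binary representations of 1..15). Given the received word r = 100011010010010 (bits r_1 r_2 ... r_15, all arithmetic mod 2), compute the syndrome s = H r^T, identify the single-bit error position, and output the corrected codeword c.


s = (1, 1, 1, 1)^T, error position = 15, corrected codeword c = 100011010010011

Compute s = H r^T mod 2 one row at a time:
  s_1 = 1 + 0 + 0 + 1 + 0 + 0 + 1 + 0 = 3 ≡ 1 (mod 2).
  s_2 = 0 + 1 + 1 + 0 + 0 + 0 + 1 + 0 = 3 ≡ 1 (mod 2).
  s_3 = 0 + 0 + 1 + 0 + 0 + 1 + 1 + 0 = 3 ≡ 1 (mod 2).
  s_4 = 1 + 0 + 1 + 0 + 0 + 1 + 0 + 0 = 3 ≡ 1 (mod 2).
s = (1, 1, 1, 1)^T — this equals column 15 of H (binary 1111), so error is at position 15.
Correct: flip bit 15 of r = 100011010010010 to get c = 100011010010011.


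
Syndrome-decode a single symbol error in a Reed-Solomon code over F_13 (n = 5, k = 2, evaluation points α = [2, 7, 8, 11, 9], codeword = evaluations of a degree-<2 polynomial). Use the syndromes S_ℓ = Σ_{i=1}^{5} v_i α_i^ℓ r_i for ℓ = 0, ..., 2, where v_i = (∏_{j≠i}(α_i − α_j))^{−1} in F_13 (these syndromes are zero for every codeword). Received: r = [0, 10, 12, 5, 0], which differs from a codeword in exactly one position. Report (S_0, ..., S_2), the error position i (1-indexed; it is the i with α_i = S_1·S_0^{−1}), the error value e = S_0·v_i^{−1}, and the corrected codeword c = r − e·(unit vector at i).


S = (7, 11, 8), error at position 5, error magnitude e = 12, c = [0, 10, 12, 5, 1].

Step 1: column multipliers v_i = (∏_{j≠i}(α_i − α_j))^{−1} mod 13.
  i = 1 (α = 2): (2−7)(2−8)(2−11)(2−9) = (−5)·(−6)·(−9)·(−7) = 1890 ≡ 5, so v_1 = 5^{−1} = 8 (mod 13).
  i = 2 (α = 7): (7−2)(7−8)(7−11)(7−9) = 5·(−1)·(−4)·(−2) = −40 ≡ 12, so v_2 = 12^{−1} = 12 (mod 13).
  i = 3 (α = 8): (8−2)(8−7)(8−11)(8−9) = 6·1·(−3)·(−1) = 18 ≡ 5, so v_3 = 5^{−1} = 8 (mod 13).
  i = 4 (α = 11): (11−2)(11−7)(11−8)(11−9) = 9·4·3·2 = 216 ≡ 8, so v_4 = 8^{−1} = 5 (mod 13).
  i = 5 (α = 9): (9−2)(9−7)(9−8)(9−11) = 7·2·1·(−2) = −28 ≡ 11, so v_5 = 11^{−1} = 6 (mod 13).
  v = [8, 12, 8, 5, 6].
Step 2: syndromes of r = [0, 10, 12, 5, 0] (all sums mod 13).
  S_0 = Σ v_i r_i = 8·0 + 12·10 + 8·12 + 5·5 + 6·0 = 241 ≡ 7.
  S_1 = Σ v_i α_i r_i = 8·2·0 + 12·7·10 + 8·8·12 + 5·11·5 + 6·9·0 = 1883 ≡ 11.
  α_i^2 mod 13 = [4, 10, 12, 4, 3].
  S_2 = Σ v_i α_i^2 r_i = 8·4·0 + 12·10·10 + 8·12·12 + 5·4·5 + 6·3·0 = 2452 ≡ 8.
  S = (7, 11, 8) ≠ 0, so r is not a codeword (an error is present).
Step 3: locate the error. For a single error e at position i, S_ℓ = v_i·e·α_i^ℓ, so α_err = S_1/S_0.
  S_0^{−1} = 7^{−1} = 2 (mod 13), so α_err = 11·2 = 22 ≡ 9 = α_5. Error position i = 5.
  Consistency check: S_2/S_1 = 8·6 = 48 ≡ 9 = α_err ✓ (single-error assumption holds).
Step 4: error magnitude e = S_0/v_5 = S_0·∏_{j≠5}(α_5 − α_j) = 7·11 = 77 ≡ 12 (mod 13).
Step 5: correct position 5: c_5 = r_5 − e = 0 − 12 ≡ 1 (mod 13). Hence c = [0, 10, 12, 5, 1].
  Check: interpolating c through the α_i gives m(x) = 9 + 2·x (degree < 2) with m(α_i) = c_i for every i, so c is indeed a codeword.


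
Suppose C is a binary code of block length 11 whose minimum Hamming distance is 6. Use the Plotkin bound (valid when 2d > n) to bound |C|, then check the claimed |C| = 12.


Plotkin bound M ≤ 12; given |C| = 12 ≤ bound (satisfied).

Check applicability: 2d = 12, n = 11.
2d − n = 1 > 0, so Plotkin applies.
Compute d/(2d−n) = 6/1 ≈ 6.0000.
⌊d/(2d−n)⌋ = 6.
Plotkin bound: M ≤ 2·6 = 12.
Given |C| = 12, check: satisfied.
This |C| is at the Plotkin bound.


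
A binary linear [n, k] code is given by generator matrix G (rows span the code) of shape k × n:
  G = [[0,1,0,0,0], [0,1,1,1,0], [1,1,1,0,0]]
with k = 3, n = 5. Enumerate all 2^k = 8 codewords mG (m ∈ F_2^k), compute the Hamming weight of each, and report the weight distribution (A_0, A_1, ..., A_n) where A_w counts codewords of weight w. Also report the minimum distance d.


Weight distribution: A_0 = 1, A_1 = 1, A_2 = 3, A_3 = 3. Minimum distance d = 1.

Enumerate all 2^3 = 8 messages m ∈ F_2^3.
For each, compute codeword c = mG in F_2^5, then tally its weight.
  m = 000 → c = 00000, weight = 0.
  m = 100 → c = 01000, weight = 1.
  m = 010 → c = 01110, weight = 3.
  m = 110 → c = 00110, weight = 2.
  m = 001 → c = 11100, weight = 3.
  m = 101 → c = 10100, weight = 2.
  m = 011 → c = 10010, weight = 2.
  m = 111 → c = 11010, weight = 3.
Tally weights:
  weight 0: 1 codewords.
  weight 1: 1 codewords.
  weight 2: 3 codewords.
  weight 3: 3 codewords.
Minimum distance d = smallest w > 0 with A_w > 0 = 1.
Sanity: Σ A_w = 8 = 2^3 = 8 ✓.


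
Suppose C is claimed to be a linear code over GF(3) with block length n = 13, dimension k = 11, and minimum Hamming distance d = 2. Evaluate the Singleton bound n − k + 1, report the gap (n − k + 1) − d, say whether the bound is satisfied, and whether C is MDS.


Singleton RHS = n − k + 1 = 3, slack = 1, bound satisfied, not MDS.

Singleton bound: d ≤ n − k + 1.
Here n = 13, k = 11, so n − k + 1 = 3.
Given d = 2, check d ≤ 3: YES.
Slack = (n − k + 1) − d = 1.
The code is NOT MDS (slack = 1 > 0).
Description: the claimed parameters are [13, 11, 2]_3; such a code would be non-MDS.


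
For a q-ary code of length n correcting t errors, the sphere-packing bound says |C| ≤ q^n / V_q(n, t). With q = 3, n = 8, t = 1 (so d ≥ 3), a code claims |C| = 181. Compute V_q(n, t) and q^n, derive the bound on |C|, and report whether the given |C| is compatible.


V_q(n, t) = 17, q^n = 6561, Hamming bound = 385, |C| = 181 ≤ bound (satisfied).

Step 1: Compute V_q(n, t) = Σ_{j=0}^1 C(n, j) (q−1)^j.
  j = 0: C(8,0)·(2)^0 = 1·1 = 1.
  j = 1: C(8,1)·(2)^1 = 8·2 = 16.
  V_q(n, t) = 1 + 16 = 17.
Step 2: q^n = 3^8 = 6561.
Step 3: Hamming bound ⌊q^n / V_q(n,t)⌋ = ⌊6561/17⌋ = 385.
Step 4: Compare |C| = 181 to 385: satisfied.
The claimed |C| lies below the Hamming bound.


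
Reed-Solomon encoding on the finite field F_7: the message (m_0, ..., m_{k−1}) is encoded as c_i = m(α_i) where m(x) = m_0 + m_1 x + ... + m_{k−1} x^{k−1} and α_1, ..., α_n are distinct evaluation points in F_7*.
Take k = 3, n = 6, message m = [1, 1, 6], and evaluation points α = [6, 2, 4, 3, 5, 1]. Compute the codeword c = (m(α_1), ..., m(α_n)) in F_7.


c = [6, 6, 3, 2, 2, 1]

Message polynomial: m(x) = 1 + 1·x + 6·x^2 (mod 7).
For each evaluation point α_i, compute m(α_i) mod 7:
  α_1 = 6: Horner steps 6 → 2 → 6, so m(6) = 6.
  α_2 = 2: Horner steps 6 → 6 → 6, so m(2) = 6.
  α_3 = 4: Horner steps 6 → 4 → 3, so m(4) = 3.
  α_4 = 3: Horner steps 6 → 5 → 2, so m(3) = 2.
  α_5 = 5: Horner steps 6 → 3 → 2, so m(5) = 2.
  α_6 = 1: Horner steps 6 → 0 → 1, so m(1) = 1.
Codeword c = [6, 6, 3, 2, 2, 1] ∈ F_7^6.


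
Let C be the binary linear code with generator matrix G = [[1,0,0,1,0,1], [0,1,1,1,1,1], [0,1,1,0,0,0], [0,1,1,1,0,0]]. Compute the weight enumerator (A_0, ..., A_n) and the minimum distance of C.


Weight distribution: A_0 = 1, A_1 = 1, A_2 = 4, A_3 = 4, A_4 = 3, A_5 = 3. Minimum distance d = 1.

Enumerate all 2^4 = 16 messages m ∈ F_2^4.
For each, compute codeword c = mG in F_2^6, then tally its weight.
  m = 0000 → c = 000000, weight = 0.
  m = 1000 → c = 100101, weight = 3.
  m = 0100 → c = 011111, weight = 5.
  m = 1100 → c = 111010, weight = 4.
  m = 0010 → c = 011000, weight = 2.
  m = 1010 → c = 111101, weight = 5.
  m = 0110 → c = 000111, weight = 3.
  m = 1110 → c = 100010, weight = 2.
  m = 0001 → c = 011100, weight = 3.
  m = 1001 → c = 111001, weight = 4.
  m = 0101 → c = 000011, weight = 2.
  m = 1101 → c = 100110, weight = 3.
  m = 0011 → c = 000100, weight = 1.
  m = 1011 → c = 100001, weight = 2.
  m = 0111 → c = 011011, weight = 4.
  m = 1111 → c = 111110, weight = 5.
Tally weights:
  weight 0: 1 codewords.
  weight 1: 1 codewords.
  weight 2: 4 codewords.
  weight 3: 4 codewords.
  weight 4: 3 codewords.
  weight 5: 3 codewords.
Minimum distance d = smallest w > 0 with A_w > 0 = 1.
Sanity: Σ A_w = 16 = 2^4 = 16 ✓.


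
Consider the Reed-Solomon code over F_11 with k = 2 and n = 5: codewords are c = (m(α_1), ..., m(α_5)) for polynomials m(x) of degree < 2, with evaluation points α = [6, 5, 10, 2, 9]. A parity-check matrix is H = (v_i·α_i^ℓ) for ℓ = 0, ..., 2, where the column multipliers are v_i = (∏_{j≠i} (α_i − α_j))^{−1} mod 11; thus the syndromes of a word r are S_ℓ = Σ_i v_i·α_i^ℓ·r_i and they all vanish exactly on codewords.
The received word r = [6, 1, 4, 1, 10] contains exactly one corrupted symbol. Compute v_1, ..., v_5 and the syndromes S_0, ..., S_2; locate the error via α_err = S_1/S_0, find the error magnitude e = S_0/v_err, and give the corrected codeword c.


S = (4, 8, 5), error at position 4, error magnitude e = 4, c = [6, 1, 4, 8, 10].

Step 1: column multipliers v_i = (∏_{j≠i}(α_i − α_j))^{−1} mod 11.
  i = 1 (α = 6): (6−5)(6−10)(6−2)(6−9) = 1·(−4)·4·(−3) = 48 ≡ 4, so v_1 = 4^{−1} = 3 (mod 11).
  i = 2 (α = 5): (5−6)(5−10)(5−2)(5−9) = (−1)·(−5)·3·(−4) = −60 ≡ 6, so v_2 = 6^{−1} = 2 (mod 11).
  i = 3 (α = 10): (10−6)(10−5)(10−2)(10−9) = 4·5·8·1 = 160 ≡ 6, so v_3 = 6^{−1} = 2 (mod 11).
  i = 4 (α = 2): (2−6)(2−5)(2−10)(2−9) = (−4)·(−3)·(−8)·(−7) = 672 ≡ 1, so v_4 = 1^{−1} = 1 (mod 11).
  i = 5 (α = 9): (9−6)(9−5)(9−10)(9−2) = 3·4·(−1)·7 = −84 ≡ 4, so v_5 = 4^{−1} = 3 (mod 11).
  v = [3, 2, 2, 1, 3].
Step 2: syndromes of r = [6, 1, 4, 1, 10] (all sums mod 11).
  S_0 = Σ v_i r_i = 3·6 + 2·1 + 2·4 + 1·1 + 3·10 = 59 ≡ 4.
  S_1 = Σ v_i α_i r_i = 3·6·6 + 2·5·1 + 2·10·4 + 1·2·1 + 3·9·10 = 470 ≡ 8.
  α_i^2 mod 11 = [3, 3, 1, 4, 4].
  S_2 = Σ v_i α_i^2 r_i = 3·3·6 + 2·3·1 + 2·1·4 + 1·4·1 + 3·4·10 = 192 ≡ 5.
  S = (4, 8, 5) ≠ 0, so r is not a codeword (an error is present).
Step 3: locate the error. For a single error e at position i, S_ℓ = v_i·e·α_i^ℓ, so α_err = S_1/S_0.
  S_0^{−1} = 4^{−1} = 3 (mod 11), so α_err = 8·3 = 24 ≡ 2 = α_4. Error position i = 4.
  Consistency check: S_2/S_1 = 5·7 = 35 ≡ 2 = α_err ✓ (single-error assumption holds).
Step 4: error magnitude e = S_0/v_4 = S_0·∏_{j≠4}(α_4 − α_j) = 4·1 = 4 ≡ 4 (mod 11).
Step 5: correct position 4: c_4 = r_4 − e = 1 − 4 ≡ 8 (mod 11). Hence c = [6, 1, 4, 8, 10].
  Check: interpolating c through the α_i gives m(x) = 9 + 5·x (degree < 2) with m(α_i) = c_i for every i, so c is indeed a codeword.


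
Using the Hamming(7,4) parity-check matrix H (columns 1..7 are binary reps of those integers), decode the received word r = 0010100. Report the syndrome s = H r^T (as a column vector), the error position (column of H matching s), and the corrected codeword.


s = (1, 1, 0)^T, error position = 6, corrected codeword c = 0010110

Compute s = H r^T mod 2 one row at a time:
  s_1 = 0 + 1 + 0 + 0 = 1 ≡ 1 (mod 2).
  s_2 = 0 + 1 + 0 + 0 = 1 ≡ 1 (mod 2).
  s_3 = 0 + 1 + 1 + 0 = 2 ≡ 0 (mod 2).
s = (1, 1, 0)^T — this equals column 6 of H (binary 110), so error is at position 6.
Correct: flip bit 6 of r = 0010100 to get c = 0010110.


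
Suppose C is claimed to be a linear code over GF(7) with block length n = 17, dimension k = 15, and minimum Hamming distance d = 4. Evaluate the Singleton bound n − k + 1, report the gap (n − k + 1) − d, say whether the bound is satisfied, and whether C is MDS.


Singleton RHS = n − k + 1 = 3, slack = -1, bound violated (no such code; not MDS).

Singleton bound: d ≤ n − k + 1.
Here n = 17, k = 15, so n − k + 1 = 3.
Given d = 4, check d ≤ 3: NO.
Slack = (n − k + 1) − d = -1.
The slack is negative: d = 4 exceeds n − k + 1 = 3 by 1, so the Singleton bound is violated and no linear [17, 15, 4]_7 code can exist. In particular it is not MDS (MDS requires d = n − k + 1 exactly).
Description: the claimed parameters are [17, 15, 4]_7; such a code would be impossible (violates the Singleton bound).


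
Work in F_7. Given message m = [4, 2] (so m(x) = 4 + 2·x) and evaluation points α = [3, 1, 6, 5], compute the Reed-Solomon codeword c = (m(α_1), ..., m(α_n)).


c = [3, 6, 2, 0]

Message polynomial: m(x) = 4 + 2·x (mod 7).
For each evaluation point α_i, compute m(α_i) mod 7:
  α_1 = 3: Horner steps 2 → 3, so m(3) = 3.
  α_2 = 1: Horner steps 2 → 6, so m(1) = 6.
  α_3 = 6: Horner steps 2 → 2, so m(6) = 2.
  α_4 = 5: Horner steps 2 → 0, so m(5) = 0.
Codeword c = [3, 6, 2, 0] ∈ F_7^4.


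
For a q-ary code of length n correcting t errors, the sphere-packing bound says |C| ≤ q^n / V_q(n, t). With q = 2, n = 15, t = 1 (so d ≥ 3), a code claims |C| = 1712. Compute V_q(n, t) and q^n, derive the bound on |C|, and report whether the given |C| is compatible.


V_q(n, t) = 16, q^n = 32768, Hamming bound = 2048, |C| = 1712 ≤ bound (satisfied).

Step 1: Compute V_q(n, t) = Σ_{j=0}^1 C(n, j) (q−1)^j.
  j = 0: C(15,0)·(1)^0 = 1·1 = 1.
  j = 1: C(15,1)·(1)^1 = 15·1 = 15.
  V_q(n, t) = 1 + 15 = 16.
Step 2: q^n = 2^15 = 32768.
Step 3: Hamming bound ⌊q^n / V_q(n,t)⌋ = ⌊32768/16⌋ = 2048.
Step 4: Compare |C| = 1712 to 2048: satisfied.
The claimed |C| lies below the Hamming bound.


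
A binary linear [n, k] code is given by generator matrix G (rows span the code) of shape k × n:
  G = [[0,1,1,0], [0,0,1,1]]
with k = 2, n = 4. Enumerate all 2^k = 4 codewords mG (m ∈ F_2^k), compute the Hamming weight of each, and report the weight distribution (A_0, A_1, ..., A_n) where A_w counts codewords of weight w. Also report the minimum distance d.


Weight distribution: A_0 = 1, A_2 = 3. Minimum distance d = 2.

Enumerate all 2^2 = 4 messages m ∈ F_2^2.
For each, compute codeword c = mG in F_2^4, then tally its weight.
  m = 00 → c = 0000, weight = 0.
  m = 10 → c = 0110, weight = 2.
  m = 01 → c = 0011, weight = 2.
  m = 11 → c = 0101, weight = 2.
Tally weights:
  weight 0: 1 codewords.
  weight 2: 3 codewords.
Minimum distance d = smallest w > 0 with A_w > 0 = 2.
Sanity: Σ A_w = 4 = 2^2 = 4 ✓.


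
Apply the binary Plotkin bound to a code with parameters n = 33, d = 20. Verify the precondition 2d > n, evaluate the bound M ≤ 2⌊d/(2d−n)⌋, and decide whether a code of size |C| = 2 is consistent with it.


Plotkin bound M ≤ 4; given |C| = 2 ≤ bound (satisfied).

Check applicability: 2d = 40, n = 33.
2d − n = 7 > 0, so Plotkin applies.
Compute d/(2d−n) = 20/7 ≈ 2.8571.
⌊d/(2d−n)⌋ = 2.
Plotkin bound: M ≤ 2·2 = 4.
Given |C| = 2, check: satisfied.
This |C| is below the Plotkin bound.


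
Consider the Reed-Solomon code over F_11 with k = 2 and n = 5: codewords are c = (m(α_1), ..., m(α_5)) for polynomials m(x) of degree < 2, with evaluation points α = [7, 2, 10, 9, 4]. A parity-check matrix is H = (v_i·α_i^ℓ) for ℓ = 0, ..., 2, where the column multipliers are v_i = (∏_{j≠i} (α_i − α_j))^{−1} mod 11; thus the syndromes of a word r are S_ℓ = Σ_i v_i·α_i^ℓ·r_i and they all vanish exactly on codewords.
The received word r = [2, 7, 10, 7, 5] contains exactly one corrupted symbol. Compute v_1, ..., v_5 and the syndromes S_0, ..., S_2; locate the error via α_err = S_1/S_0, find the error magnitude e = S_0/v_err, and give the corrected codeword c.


S = (1, 9, 4), error at position 4, error magnitude e = 7, c = [2, 7, 10, 0, 5].

Step 1: column multipliers v_i = (∏_{j≠i}(α_i − α_j))^{−1} mod 11.
  i = 1 (α = 7): (7−2)(7−10)(7−9)(7−4) = 5·(−3)·(−2)·3 = 90 ≡ 2, so v_1 = 2^{−1} = 6 (mod 11).
  i = 2 (α = 2): (2−7)(2−10)(2−9)(2−4) = (−5)·(−8)·(−7)·(−2) = 560 ≡ 10, so v_2 = 10^{−1} = 10 (mod 11).
  i = 3 (α = 10): (10−7)(10−2)(10−9)(10−4) = 3·8·1·6 = 144 ≡ 1, so v_3 = 1^{−1} = 1 (mod 11).
  i = 4 (α = 9): (9−7)(9−2)(9−10)(9−4) = 2·7·(−1)·5 = −70 ≡ 7, so v_4 = 7^{−1} = 8 (mod 11).
  i = 5 (α = 4): (4−7)(4−2)(4−10)(4−9) = (−3)·2·(−6)·(−5) = −180 ≡ 7, so v_5 = 7^{−1} = 8 (mod 11).
  v = [6, 10, 1, 8, 8].
Step 2: syndromes of r = [2, 7, 10, 7, 5] (all sums mod 11).
  S_0 = Σ v_i r_i = 6·2 + 10·7 + 1·10 + 8·7 + 8·5 = 188 ≡ 1.
  S_1 = Σ v_i α_i r_i = 6·7·2 + 10·2·7 + 1·10·10 + 8·9·7 + 8·4·5 = 988 ≡ 9.
  α_i^2 mod 11 = [5, 4, 1, 4, 5].
  S_2 = Σ v_i α_i^2 r_i = 6·5·2 + 10·4·7 + 1·1·10 + 8·4·7 + 8·5·5 = 774 ≡ 4.
  S = (1, 9, 4) ≠ 0, so r is not a codeword (an error is present).
Step 3: locate the error. For a single error e at position i, S_ℓ = v_i·e·α_i^ℓ, so α_err = S_1/S_0.
  S_0^{−1} = 1^{−1} = 1 (mod 11), so α_err = 9·1 = 9 ≡ 9 = α_4. Error position i = 4.
  Consistency check: S_2/S_1 = 4·5 = 20 ≡ 9 = α_err ✓ (single-error assumption holds).
Step 4: error magnitude e = S_0/v_4 = S_0·∏_{j≠4}(α_4 − α_j) = 1·7 = 7 ≡ 7 (mod 11).
Step 5: correct position 4: c_4 = r_4 − e = 7 − 7 ≡ 0 (mod 11). Hence c = [2, 7, 10, 0, 5].
  Check: interpolating c through the α_i gives m(x) = 9 + 10·x (degree < 2) with m(α_i) = c_i for every i, so c is indeed a codeword.


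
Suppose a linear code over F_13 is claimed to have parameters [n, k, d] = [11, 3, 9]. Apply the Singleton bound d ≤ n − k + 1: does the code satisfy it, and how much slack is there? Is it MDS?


Singleton RHS = n − k + 1 = 9, slack = 0, bound satisfied, MDS.

Singleton bound: d ≤ n − k + 1.
Here n = 11, k = 3, so n − k + 1 = 9.
Given d = 9, check d ≤ 9: YES.
Slack = (n − k + 1) − d = 0.
The code is MDS (slack = 0).
Description: the claimed parameters are [11, 3, 9]_13; such a code would be MDS (meets Singleton bound).


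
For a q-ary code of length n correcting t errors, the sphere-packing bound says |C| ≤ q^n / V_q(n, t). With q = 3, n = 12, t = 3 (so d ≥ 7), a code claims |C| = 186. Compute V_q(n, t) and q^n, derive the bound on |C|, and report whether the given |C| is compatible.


V_q(n, t) = 2049, q^n = 531441, Hamming bound = 259, |C| = 186 ≤ bound (satisfied).

Step 1: Compute V_q(n, t) = Σ_{j=0}^3 C(n, j) (q−1)^j.
  j = 0: C(12,0)·(2)^0 = 1·1 = 1.
  j = 1: C(12,1)·(2)^1 = 12·2 = 24.
  j = 2: C(12,2)·(2)^2 = 66·4 = 264.
  j = 3: C(12,3)·(2)^3 = 220·8 = 1760.
  V_q(n, t) = 1 + 24 + 264 + 1760 = 2049.
Step 2: q^n = 3^12 = 531441.
Step 3: Hamming bound ⌊q^n / V_q(n,t)⌋ = ⌊531441/2049⌋ = 259.
Step 4: Compare |C| = 186 to 259: satisfied.
The claimed |C| lies below the Hamming bound.


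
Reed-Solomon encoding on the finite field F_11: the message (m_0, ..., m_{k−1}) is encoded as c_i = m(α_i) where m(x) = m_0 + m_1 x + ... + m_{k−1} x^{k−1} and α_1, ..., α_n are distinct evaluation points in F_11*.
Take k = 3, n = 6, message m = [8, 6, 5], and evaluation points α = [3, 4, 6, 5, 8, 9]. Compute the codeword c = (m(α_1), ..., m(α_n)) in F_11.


c = [5, 2, 4, 9, 2, 5]

Message polynomial: m(x) = 8 + 6·x + 5·x^2 (mod 11).
For each evaluation point α_i, compute m(α_i) mod 11:
  α_1 = 3: Horner steps 5 → 10 → 5, so m(3) = 5.
  α_2 = 4: Horner steps 5 → 4 → 2, so m(4) = 2.
  α_3 = 6: Horner steps 5 → 3 → 4, so m(6) = 4.
  α_4 = 5: Horner steps 5 → 9 → 9, so m(5) = 9.
  α_5 = 8: Horner steps 5 → 2 → 2, so m(8) = 2.
  α_6 = 9: Horner steps 5 → 7 → 5, so m(9) = 5.
Codeword c = [5, 2, 4, 9, 2, 5] ∈ F_11^6.
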